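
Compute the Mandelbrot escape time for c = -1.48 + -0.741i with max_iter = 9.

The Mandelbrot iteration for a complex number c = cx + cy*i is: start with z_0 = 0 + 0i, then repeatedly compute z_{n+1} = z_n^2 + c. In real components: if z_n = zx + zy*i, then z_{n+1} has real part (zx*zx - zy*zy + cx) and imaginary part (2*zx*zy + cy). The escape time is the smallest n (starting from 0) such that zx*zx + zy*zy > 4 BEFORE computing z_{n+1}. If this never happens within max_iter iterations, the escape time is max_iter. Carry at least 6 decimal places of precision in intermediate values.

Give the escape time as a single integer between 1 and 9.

Answer: 3

Derivation:
z_0 = 0 + 0i, c = -1.4800 + -0.7410i
Iter 1: z = -1.4800 + -0.7410i, |z|^2 = 2.7395
Iter 2: z = 0.1613 + 1.4524i, |z|^2 = 2.1354
Iter 3: z = -3.5633 + -0.2724i, |z|^2 = 12.7715
Escaped at iteration 3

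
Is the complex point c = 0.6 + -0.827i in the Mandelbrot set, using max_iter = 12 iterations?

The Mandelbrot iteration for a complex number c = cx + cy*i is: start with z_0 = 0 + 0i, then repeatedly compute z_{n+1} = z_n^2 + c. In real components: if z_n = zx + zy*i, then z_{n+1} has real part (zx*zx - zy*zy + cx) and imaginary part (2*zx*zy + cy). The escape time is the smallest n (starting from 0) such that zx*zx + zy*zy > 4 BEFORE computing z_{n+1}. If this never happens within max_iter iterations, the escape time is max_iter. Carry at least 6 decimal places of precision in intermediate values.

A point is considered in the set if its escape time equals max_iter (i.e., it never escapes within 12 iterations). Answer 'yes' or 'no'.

Answer: no

Derivation:
z_0 = 0 + 0i, c = 0.6000 + -0.8270i
Iter 1: z = 0.6000 + -0.8270i, |z|^2 = 1.0439
Iter 2: z = 0.2761 + -1.8194i, |z|^2 = 3.3864
Iter 3: z = -2.6340 + -1.8316i, |z|^2 = 10.2926
Escaped at iteration 3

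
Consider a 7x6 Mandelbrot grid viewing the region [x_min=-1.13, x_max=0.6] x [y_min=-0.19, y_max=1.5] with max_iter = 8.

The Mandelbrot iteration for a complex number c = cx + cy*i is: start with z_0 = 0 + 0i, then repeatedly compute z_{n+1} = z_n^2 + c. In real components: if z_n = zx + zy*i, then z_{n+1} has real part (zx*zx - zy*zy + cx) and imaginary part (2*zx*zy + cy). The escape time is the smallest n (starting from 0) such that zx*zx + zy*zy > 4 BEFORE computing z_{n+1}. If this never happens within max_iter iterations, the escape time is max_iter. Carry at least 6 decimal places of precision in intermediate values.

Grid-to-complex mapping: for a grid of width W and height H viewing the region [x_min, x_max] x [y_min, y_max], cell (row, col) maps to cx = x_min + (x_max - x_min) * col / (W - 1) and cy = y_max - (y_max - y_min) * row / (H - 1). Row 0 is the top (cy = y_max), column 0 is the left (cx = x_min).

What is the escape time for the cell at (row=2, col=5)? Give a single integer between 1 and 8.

z_0 = 0 + 0i, c = 0.3117 + 0.8240i
Iter 1: z = 0.3117 + 0.8240i, |z|^2 = 0.7761
Iter 2: z = -0.2702 + 1.3376i, |z|^2 = 1.8622
Iter 3: z = -1.4046 + 0.1012i, |z|^2 = 1.9831
Iter 4: z = 2.2743 + 0.5397i, |z|^2 = 5.4636
Escaped at iteration 4

Answer: 4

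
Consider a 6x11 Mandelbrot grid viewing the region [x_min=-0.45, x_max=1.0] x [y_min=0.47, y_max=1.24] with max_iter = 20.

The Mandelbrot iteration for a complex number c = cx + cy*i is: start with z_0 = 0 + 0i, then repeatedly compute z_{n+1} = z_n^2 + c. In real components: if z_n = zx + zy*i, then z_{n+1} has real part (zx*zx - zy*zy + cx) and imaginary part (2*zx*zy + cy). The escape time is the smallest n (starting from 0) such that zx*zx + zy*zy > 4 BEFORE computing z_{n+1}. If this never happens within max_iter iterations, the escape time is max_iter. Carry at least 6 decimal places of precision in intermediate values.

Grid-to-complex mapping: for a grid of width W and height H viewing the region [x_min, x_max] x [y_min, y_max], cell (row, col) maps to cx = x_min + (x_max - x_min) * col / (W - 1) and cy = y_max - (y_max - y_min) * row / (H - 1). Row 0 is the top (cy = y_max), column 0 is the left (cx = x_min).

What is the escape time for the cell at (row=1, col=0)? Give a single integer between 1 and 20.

Answer: 3

Derivation:
z_0 = 0 + 0i, c = -0.4500 + 1.1630i
Iter 1: z = -0.4500 + 1.1630i, |z|^2 = 1.5551
Iter 2: z = -1.6001 + 0.1163i, |z|^2 = 2.5737
Iter 3: z = 2.0967 + 0.7908i, |z|^2 = 5.0215
Escaped at iteration 3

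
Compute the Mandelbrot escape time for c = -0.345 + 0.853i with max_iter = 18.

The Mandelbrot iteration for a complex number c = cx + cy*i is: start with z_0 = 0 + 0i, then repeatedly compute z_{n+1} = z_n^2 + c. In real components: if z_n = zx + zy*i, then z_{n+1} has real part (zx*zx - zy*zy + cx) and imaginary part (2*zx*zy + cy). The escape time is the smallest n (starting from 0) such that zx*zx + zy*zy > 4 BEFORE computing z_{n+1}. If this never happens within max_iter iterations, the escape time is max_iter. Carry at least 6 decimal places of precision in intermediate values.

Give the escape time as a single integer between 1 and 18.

Answer: 6

Derivation:
z_0 = 0 + 0i, c = -0.3450 + 0.8530i
Iter 1: z = -0.3450 + 0.8530i, |z|^2 = 0.8466
Iter 2: z = -0.9536 + 0.2644i, |z|^2 = 0.9792
Iter 3: z = 0.4944 + 0.3487i, |z|^2 = 0.3660
Iter 4: z = -0.2222 + 1.1978i, |z|^2 = 1.4840
Iter 5: z = -1.7303 + 0.3208i, |z|^2 = 3.0970
Iter 6: z = 2.5461 + -0.2572i, |z|^2 = 6.5489
Escaped at iteration 6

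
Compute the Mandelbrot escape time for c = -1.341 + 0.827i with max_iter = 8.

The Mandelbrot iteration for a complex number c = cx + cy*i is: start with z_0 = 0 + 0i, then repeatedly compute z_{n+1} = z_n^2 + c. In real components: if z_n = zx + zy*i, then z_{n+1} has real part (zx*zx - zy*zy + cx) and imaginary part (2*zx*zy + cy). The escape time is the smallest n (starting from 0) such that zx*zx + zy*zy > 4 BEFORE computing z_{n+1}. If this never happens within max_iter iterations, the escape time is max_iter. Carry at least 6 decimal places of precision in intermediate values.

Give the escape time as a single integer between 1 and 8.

Answer: 3

Derivation:
z_0 = 0 + 0i, c = -1.3410 + 0.8270i
Iter 1: z = -1.3410 + 0.8270i, |z|^2 = 2.4822
Iter 2: z = -0.2266 + -1.3910i, |z|^2 = 1.9863
Iter 3: z = -3.2246 + 1.4575i, |z|^2 = 12.5222
Escaped at iteration 3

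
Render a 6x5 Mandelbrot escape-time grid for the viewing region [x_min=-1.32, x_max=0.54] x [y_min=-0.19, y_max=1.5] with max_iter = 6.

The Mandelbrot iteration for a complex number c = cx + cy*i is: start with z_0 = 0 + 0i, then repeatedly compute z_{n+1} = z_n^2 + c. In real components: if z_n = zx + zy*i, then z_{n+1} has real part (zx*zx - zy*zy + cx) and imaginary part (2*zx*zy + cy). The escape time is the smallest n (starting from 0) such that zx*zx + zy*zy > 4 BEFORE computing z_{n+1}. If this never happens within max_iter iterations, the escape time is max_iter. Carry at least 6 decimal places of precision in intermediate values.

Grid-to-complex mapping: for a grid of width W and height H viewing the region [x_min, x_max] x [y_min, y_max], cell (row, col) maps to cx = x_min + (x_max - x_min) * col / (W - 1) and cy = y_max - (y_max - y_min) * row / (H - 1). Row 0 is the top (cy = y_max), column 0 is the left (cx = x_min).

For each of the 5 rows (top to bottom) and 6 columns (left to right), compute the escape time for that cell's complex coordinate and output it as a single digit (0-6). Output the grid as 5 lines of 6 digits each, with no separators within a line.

(row=0, col=0): c = -1.3200 + 1.5000i → escape time 2
(row=0, col=1): c = -0.9480 + 1.5000i → escape time 2
(row=0, col=2): c = -0.5760 + 1.5000i → escape time 2
(row=0, col=3): c = -0.2040 + 1.5000i → escape time 2
(row=0, col=4): c = 0.1680 + 1.5000i → escape time 2
(row=0, col=5): c = 0.5400 + 1.5000i → escape time 2
(row=1, col=0): c = -1.3200 + 1.0775i → escape time 3
(row=1, col=1): c = -0.9480 + 1.0775i → escape time 3
(row=1, col=2): c = -0.5760 + 1.0775i → escape time 3
(row=1, col=3): c = -0.2040 + 1.0775i → escape time 6
(row=1, col=4): c = 0.1680 + 1.0775i → escape time 4
(row=1, col=5): c = 0.5400 + 1.0775i → escape time 2
(row=2, col=0): c = -1.3200 + 0.6550i → escape time 3
(row=2, col=1): c = -0.9480 + 0.6550i → escape time 4
(row=2, col=2): c = -0.5760 + 0.6550i → escape time 6
(row=2, col=3): c = -0.2040 + 0.6550i → escape time 6
(row=2, col=4): c = 0.1680 + 0.6550i → escape time 6
(row=2, col=5): c = 0.5400 + 0.6550i → escape time 3
(row=3, col=0): c = -1.3200 + 0.2325i → escape time 6
(row=3, col=1): c = -0.9480 + 0.2325i → escape time 6
(row=3, col=2): c = -0.5760 + 0.2325i → escape time 6
(row=3, col=3): c = -0.2040 + 0.2325i → escape time 6
(row=3, col=4): c = 0.1680 + 0.2325i → escape time 6
(row=3, col=5): c = 0.5400 + 0.2325i → escape time 4
(row=4, col=0): c = -1.3200 + -0.1900i → escape time 6
(row=4, col=1): c = -0.9480 + -0.1900i → escape time 6
(row=4, col=2): c = -0.5760 + -0.1900i → escape time 6
(row=4, col=3): c = -0.2040 + -0.1900i → escape time 6
(row=4, col=4): c = 0.1680 + -0.1900i → escape time 6
(row=4, col=5): c = 0.5400 + -0.1900i → escape time 4

Answer: 222222
333642
346663
666664
666664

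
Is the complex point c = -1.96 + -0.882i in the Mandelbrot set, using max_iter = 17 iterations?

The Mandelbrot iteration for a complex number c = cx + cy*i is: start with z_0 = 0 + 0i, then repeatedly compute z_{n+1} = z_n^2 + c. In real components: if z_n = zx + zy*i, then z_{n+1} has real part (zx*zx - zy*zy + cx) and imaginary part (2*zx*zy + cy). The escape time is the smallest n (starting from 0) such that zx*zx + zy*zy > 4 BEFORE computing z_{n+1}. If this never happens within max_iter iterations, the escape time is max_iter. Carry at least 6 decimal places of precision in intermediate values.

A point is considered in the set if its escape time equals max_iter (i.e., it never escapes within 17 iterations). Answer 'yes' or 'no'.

Answer: no

Derivation:
z_0 = 0 + 0i, c = -1.9600 + -0.8820i
Iter 1: z = -1.9600 + -0.8820i, |z|^2 = 4.6195
Escaped at iteration 1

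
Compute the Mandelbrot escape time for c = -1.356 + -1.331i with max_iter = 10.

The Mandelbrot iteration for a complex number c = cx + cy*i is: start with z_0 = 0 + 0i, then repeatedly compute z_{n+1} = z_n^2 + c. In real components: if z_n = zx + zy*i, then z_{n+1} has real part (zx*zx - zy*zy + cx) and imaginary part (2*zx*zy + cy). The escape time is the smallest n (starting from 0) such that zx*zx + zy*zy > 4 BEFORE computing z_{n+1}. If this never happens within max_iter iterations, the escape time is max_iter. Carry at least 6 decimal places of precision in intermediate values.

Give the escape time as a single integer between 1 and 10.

z_0 = 0 + 0i, c = -1.3560 + -1.3310i
Iter 1: z = -1.3560 + -1.3310i, |z|^2 = 3.6103
Iter 2: z = -1.2888 + 2.2787i, |z|^2 = 6.8534
Escaped at iteration 2

Answer: 2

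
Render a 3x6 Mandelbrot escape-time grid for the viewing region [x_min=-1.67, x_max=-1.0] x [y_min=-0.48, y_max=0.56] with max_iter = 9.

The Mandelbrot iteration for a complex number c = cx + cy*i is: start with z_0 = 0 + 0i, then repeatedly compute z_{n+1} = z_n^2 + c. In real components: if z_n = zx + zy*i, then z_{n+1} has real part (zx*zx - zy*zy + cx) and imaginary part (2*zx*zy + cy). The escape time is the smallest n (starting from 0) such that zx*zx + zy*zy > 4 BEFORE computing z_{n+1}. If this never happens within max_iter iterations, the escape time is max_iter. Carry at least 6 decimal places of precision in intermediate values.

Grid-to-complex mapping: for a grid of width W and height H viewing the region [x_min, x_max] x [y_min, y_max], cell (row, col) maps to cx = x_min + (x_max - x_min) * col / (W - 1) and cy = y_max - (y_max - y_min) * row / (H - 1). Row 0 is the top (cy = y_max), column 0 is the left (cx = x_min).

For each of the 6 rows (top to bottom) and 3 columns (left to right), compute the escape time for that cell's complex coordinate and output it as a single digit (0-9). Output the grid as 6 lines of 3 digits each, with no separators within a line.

(row=0, col=0): c = -1.6700 + 0.5600i → escape time 3
(row=0, col=1): c = -1.3350 + 0.5600i → escape time 3
(row=0, col=2): c = -1.0000 + 0.5600i → escape time 5
(row=1, col=0): c = -1.6700 + 0.3520i → escape time 4
(row=1, col=1): c = -1.3350 + 0.3520i → escape time 6
(row=1, col=2): c = -1.0000 + 0.3520i → escape time 9
(row=2, col=0): c = -1.6700 + 0.1440i → escape time 5
(row=2, col=1): c = -1.3350 + 0.1440i → escape time 9
(row=2, col=2): c = -1.0000 + 0.1440i → escape time 9
(row=3, col=0): c = -1.6700 + -0.0640i → escape time 6
(row=3, col=1): c = -1.3350 + -0.0640i → escape time 9
(row=3, col=2): c = -1.0000 + -0.0640i → escape time 9
(row=4, col=0): c = -1.6700 + -0.2720i → escape time 4
(row=4, col=1): c = -1.3350 + -0.2720i → escape time 7
(row=4, col=2): c = -1.0000 + -0.2720i → escape time 9
(row=5, col=0): c = -1.6700 + -0.4800i → escape time 3
(row=5, col=1): c = -1.3350 + -0.4800i → escape time 4
(row=5, col=2): c = -1.0000 + -0.4800i → escape time 5

Answer: 335
469
599
699
479
345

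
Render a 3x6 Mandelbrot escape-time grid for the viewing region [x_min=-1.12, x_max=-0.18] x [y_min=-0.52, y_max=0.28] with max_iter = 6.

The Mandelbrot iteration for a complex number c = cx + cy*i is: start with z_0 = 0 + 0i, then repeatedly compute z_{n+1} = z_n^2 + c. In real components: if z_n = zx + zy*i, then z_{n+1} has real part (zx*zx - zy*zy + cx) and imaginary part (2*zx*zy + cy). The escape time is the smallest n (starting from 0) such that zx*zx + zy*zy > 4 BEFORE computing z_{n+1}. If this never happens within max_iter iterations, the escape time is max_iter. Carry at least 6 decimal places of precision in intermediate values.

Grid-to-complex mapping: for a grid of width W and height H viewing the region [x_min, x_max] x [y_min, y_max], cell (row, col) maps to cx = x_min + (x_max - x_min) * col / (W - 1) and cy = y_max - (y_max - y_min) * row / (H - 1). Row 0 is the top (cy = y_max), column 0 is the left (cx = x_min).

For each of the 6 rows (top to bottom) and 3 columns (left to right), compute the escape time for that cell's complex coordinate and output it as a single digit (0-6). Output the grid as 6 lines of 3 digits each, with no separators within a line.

Answer: 666
666
666
666
666
566

Derivation:
(row=0, col=0): c = -1.1200 + 0.2800i → escape time 6
(row=0, col=1): c = -0.6500 + 0.2800i → escape time 6
(row=0, col=2): c = -0.1800 + 0.2800i → escape time 6
(row=1, col=0): c = -1.1200 + 0.1200i → escape time 6
(row=1, col=1): c = -0.6500 + 0.1200i → escape time 6
(row=1, col=2): c = -0.1800 + 0.1200i → escape time 6
(row=2, col=0): c = -1.1200 + -0.0400i → escape time 6
(row=2, col=1): c = -0.6500 + -0.0400i → escape time 6
(row=2, col=2): c = -0.1800 + -0.0400i → escape time 6
(row=3, col=0): c = -1.1200 + -0.2000i → escape time 6
(row=3, col=1): c = -0.6500 + -0.2000i → escape time 6
(row=3, col=2): c = -0.1800 + -0.2000i → escape time 6
(row=4, col=0): c = -1.1200 + -0.3600i → escape time 6
(row=4, col=1): c = -0.6500 + -0.3600i → escape time 6
(row=4, col=2): c = -0.1800 + -0.3600i → escape time 6
(row=5, col=0): c = -1.1200 + -0.5200i → escape time 5
(row=5, col=1): c = -0.6500 + -0.5200i → escape time 6
(row=5, col=2): c = -0.1800 + -0.5200i → escape time 6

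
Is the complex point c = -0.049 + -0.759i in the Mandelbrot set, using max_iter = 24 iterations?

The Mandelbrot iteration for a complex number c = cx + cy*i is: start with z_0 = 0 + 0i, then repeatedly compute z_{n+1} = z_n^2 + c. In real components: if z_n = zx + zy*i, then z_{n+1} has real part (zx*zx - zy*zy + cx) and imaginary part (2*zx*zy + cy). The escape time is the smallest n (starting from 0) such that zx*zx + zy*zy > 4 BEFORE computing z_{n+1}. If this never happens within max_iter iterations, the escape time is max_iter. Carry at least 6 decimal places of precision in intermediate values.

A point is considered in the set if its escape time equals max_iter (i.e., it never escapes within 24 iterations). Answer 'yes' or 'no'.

Answer: yes

Derivation:
z_0 = 0 + 0i, c = -0.0490 + -0.7590i
Iter 1: z = -0.0490 + -0.7590i, |z|^2 = 0.5785
Iter 2: z = -0.6227 + -0.6846i, |z|^2 = 0.8564
Iter 3: z = -0.1300 + 0.0936i, |z|^2 = 0.0257
Iter 4: z = -0.0409 + -0.7833i, |z|^2 = 0.6153
Iter 5: z = -0.6609 + -0.6950i, |z|^2 = 0.9198
Iter 6: z = -0.0952 + 0.1597i, |z|^2 = 0.0345
Iter 7: z = -0.0654 + -0.7894i, |z|^2 = 0.6274
Iter 8: z = -0.6678 + -0.6557i, |z|^2 = 0.8759
Iter 9: z = -0.0329 + 0.1168i, |z|^2 = 0.0147
Iter 10: z = -0.0616 + -0.7667i, |z|^2 = 0.5916
Iter 11: z = -0.6330 + -0.6646i, |z|^2 = 0.8424
Iter 12: z = -0.0900 + 0.0824i, |z|^2 = 0.0149
Iter 13: z = -0.0477 + -0.7738i, |z|^2 = 0.6011
Iter 14: z = -0.6455 + -0.6852i, |z|^2 = 0.8862
Iter 15: z = -0.1018 + 0.1256i, |z|^2 = 0.0261
Iter 16: z = -0.0544 + -0.7846i, |z|^2 = 0.6185
Iter 17: z = -0.6616 + -0.6736i, |z|^2 = 0.8914
Iter 18: z = -0.0650 + 0.1323i, |z|^2 = 0.0217
Iter 19: z = -0.0623 + -0.7762i, |z|^2 = 0.6064
Iter 20: z = -0.6476 + -0.6623i, |z|^2 = 0.8581
Iter 21: z = -0.0683 + 0.0989i, |z|^2 = 0.0144
Iter 22: z = -0.0541 + -0.7725i, |z|^2 = 0.5997
Iter 23: z = -0.6428 + -0.6754i, |z|^2 = 0.8694
Did not escape in 24 iterations → in set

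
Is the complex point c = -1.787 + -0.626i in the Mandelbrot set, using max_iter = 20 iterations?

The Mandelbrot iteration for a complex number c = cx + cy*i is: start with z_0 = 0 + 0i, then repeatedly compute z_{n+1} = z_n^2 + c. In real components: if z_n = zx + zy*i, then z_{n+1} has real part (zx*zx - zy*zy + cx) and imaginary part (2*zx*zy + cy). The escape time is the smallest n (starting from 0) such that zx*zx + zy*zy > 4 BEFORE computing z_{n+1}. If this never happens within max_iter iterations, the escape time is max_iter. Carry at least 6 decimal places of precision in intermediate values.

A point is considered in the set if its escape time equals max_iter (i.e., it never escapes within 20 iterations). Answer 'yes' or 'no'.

z_0 = 0 + 0i, c = -1.7870 + -0.6260i
Iter 1: z = -1.7870 + -0.6260i, |z|^2 = 3.5852
Iter 2: z = 1.0145 + 1.6113i, |z|^2 = 3.6256
Iter 3: z = -3.3542 + 2.6434i, |z|^2 = 18.2378
Escaped at iteration 3

Answer: no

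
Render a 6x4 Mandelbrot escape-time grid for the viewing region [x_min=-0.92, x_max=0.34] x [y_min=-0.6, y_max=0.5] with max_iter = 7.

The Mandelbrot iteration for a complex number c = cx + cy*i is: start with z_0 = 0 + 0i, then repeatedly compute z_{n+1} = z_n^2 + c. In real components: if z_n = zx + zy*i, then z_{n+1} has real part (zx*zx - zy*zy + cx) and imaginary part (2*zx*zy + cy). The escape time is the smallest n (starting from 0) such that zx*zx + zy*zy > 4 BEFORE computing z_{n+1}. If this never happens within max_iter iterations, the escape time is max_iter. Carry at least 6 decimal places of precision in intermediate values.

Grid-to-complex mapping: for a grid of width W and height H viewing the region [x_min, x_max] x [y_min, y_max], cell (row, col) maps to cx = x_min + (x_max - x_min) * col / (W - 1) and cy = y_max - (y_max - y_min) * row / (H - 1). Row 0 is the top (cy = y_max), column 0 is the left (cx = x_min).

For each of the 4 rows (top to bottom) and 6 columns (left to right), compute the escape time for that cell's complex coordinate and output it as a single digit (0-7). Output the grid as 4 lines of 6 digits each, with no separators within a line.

(row=0, col=0): c = -0.9200 + 0.5000i → escape time 5
(row=0, col=1): c = -0.6680 + 0.5000i → escape time 7
(row=0, col=2): c = -0.4160 + 0.5000i → escape time 7
(row=0, col=3): c = -0.1640 + 0.5000i → escape time 7
(row=0, col=4): c = 0.0880 + 0.5000i → escape time 7
(row=0, col=5): c = 0.3400 + 0.5000i → escape time 7
(row=1, col=0): c = -0.9200 + 0.1333i → escape time 7
(row=1, col=1): c = -0.6680 + 0.1333i → escape time 7
(row=1, col=2): c = -0.4160 + 0.1333i → escape time 7
(row=1, col=3): c = -0.1640 + 0.1333i → escape time 7
(row=1, col=4): c = 0.0880 + 0.1333i → escape time 7
(row=1, col=5): c = 0.3400 + 0.1333i → escape time 7
(row=2, col=0): c = -0.9200 + -0.2333i → escape time 7
(row=2, col=1): c = -0.6680 + -0.2333i → escape time 7
(row=2, col=2): c = -0.4160 + -0.2333i → escape time 7
(row=2, col=3): c = -0.1640 + -0.2333i → escape time 7
(row=2, col=4): c = 0.0880 + -0.2333i → escape time 7
(row=2, col=5): c = 0.3400 + -0.2333i → escape time 7
(row=3, col=0): c = -0.9200 + -0.6000i → escape time 5
(row=3, col=1): c = -0.6680 + -0.6000i → escape time 7
(row=3, col=2): c = -0.4160 + -0.6000i → escape time 7
(row=3, col=3): c = -0.1640 + -0.6000i → escape time 7
(row=3, col=4): c = 0.0880 + -0.6000i → escape time 7
(row=3, col=5): c = 0.3400 + -0.6000i → escape time 7

Answer: 577777
777777
777777
577777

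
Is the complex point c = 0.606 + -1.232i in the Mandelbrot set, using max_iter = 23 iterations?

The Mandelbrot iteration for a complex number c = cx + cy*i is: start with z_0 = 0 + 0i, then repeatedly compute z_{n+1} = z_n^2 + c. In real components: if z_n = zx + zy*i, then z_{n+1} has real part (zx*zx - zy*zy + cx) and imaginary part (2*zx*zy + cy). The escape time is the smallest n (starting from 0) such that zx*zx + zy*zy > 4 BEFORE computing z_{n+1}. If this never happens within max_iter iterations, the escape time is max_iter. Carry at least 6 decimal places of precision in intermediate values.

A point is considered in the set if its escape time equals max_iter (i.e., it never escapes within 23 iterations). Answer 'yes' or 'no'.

Answer: no

Derivation:
z_0 = 0 + 0i, c = 0.6060 + -1.2320i
Iter 1: z = 0.6060 + -1.2320i, |z|^2 = 1.8851
Iter 2: z = -0.5446 + -2.7252i, |z|^2 = 7.7232
Escaped at iteration 2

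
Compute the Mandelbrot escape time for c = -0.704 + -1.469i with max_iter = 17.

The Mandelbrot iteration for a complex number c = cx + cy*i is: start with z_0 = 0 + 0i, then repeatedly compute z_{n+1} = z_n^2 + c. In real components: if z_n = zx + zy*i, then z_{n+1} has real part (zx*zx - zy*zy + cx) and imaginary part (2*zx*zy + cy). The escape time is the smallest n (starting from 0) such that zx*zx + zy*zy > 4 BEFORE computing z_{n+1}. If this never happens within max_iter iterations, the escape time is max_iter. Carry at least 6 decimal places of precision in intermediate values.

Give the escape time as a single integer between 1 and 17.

Answer: 2

Derivation:
z_0 = 0 + 0i, c = -0.7040 + -1.4690i
Iter 1: z = -0.7040 + -1.4690i, |z|^2 = 2.6536
Iter 2: z = -2.3663 + 0.5994i, |z|^2 = 5.9588
Escaped at iteration 2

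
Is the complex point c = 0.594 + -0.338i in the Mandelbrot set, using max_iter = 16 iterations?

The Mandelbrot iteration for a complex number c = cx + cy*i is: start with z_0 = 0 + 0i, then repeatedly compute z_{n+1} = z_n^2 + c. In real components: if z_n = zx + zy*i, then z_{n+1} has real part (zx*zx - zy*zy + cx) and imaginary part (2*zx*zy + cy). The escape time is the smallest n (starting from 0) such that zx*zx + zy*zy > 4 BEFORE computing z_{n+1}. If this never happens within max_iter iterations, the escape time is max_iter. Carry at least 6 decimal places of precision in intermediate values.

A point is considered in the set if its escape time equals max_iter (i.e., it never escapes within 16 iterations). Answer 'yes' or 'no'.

z_0 = 0 + 0i, c = 0.5940 + -0.3380i
Iter 1: z = 0.5940 + -0.3380i, |z|^2 = 0.4671
Iter 2: z = 0.8326 + -0.7395i, |z|^2 = 1.2401
Iter 3: z = 0.7403 + -1.5695i, |z|^2 = 3.0113
Iter 4: z = -1.3212 + -2.6617i, |z|^2 = 8.8304
Escaped at iteration 4

Answer: no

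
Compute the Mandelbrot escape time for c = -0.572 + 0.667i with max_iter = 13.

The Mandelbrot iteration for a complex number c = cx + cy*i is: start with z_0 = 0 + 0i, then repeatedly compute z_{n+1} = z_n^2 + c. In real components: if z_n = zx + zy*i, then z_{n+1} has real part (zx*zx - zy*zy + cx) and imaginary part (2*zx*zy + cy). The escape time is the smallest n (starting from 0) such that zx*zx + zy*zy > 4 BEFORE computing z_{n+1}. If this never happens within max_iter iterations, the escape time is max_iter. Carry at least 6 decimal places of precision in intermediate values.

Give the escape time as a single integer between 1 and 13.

z_0 = 0 + 0i, c = -0.5720 + 0.6670i
Iter 1: z = -0.5720 + 0.6670i, |z|^2 = 0.7721
Iter 2: z = -0.6897 + -0.0960i, |z|^2 = 0.4849
Iter 3: z = -0.1055 + 0.7995i, |z|^2 = 0.6503
Iter 4: z = -1.2000 + 0.4983i, |z|^2 = 1.6884
Iter 5: z = 0.6199 + -0.5289i, |z|^2 = 0.6639
Iter 6: z = -0.4675 + 0.0114i, |z|^2 = 0.2187
Iter 7: z = -0.3536 + 0.6564i, |z|^2 = 0.5559
Iter 8: z = -0.8778 + 0.2028i, |z|^2 = 0.8117
Iter 9: z = 0.1574 + 0.3109i, |z|^2 = 0.1214
Iter 10: z = -0.6439 + 0.7649i, |z|^2 = 0.9996
Iter 11: z = -0.7424 + -0.3180i, |z|^2 = 0.6523
Iter 12: z = -0.1220 + 1.1392i, |z|^2 = 1.3126

Answer: 13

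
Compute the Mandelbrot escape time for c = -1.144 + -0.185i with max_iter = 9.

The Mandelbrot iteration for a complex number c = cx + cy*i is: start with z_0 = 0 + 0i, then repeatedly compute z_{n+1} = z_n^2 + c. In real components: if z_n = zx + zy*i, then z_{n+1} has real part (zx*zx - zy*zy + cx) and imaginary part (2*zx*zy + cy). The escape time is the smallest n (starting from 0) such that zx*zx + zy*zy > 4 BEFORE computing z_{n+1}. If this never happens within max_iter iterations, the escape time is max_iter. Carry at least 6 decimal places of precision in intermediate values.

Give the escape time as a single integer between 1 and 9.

z_0 = 0 + 0i, c = -1.1440 + -0.1850i
Iter 1: z = -1.1440 + -0.1850i, |z|^2 = 1.3430
Iter 2: z = 0.1305 + 0.2383i, |z|^2 = 0.0738
Iter 3: z = -1.1837 + -0.1228i, |z|^2 = 1.4163
Iter 4: z = 0.2422 + 0.1057i, |z|^2 = 0.0698
Iter 5: z = -1.0965 + -0.1338i, |z|^2 = 1.2203
Iter 6: z = 0.0405 + 0.1084i, |z|^2 = 0.0134
Iter 7: z = -1.1541 + -0.1762i, |z|^2 = 1.3630
Iter 8: z = 0.1569 + 0.2218i, |z|^2 = 0.0738

Answer: 9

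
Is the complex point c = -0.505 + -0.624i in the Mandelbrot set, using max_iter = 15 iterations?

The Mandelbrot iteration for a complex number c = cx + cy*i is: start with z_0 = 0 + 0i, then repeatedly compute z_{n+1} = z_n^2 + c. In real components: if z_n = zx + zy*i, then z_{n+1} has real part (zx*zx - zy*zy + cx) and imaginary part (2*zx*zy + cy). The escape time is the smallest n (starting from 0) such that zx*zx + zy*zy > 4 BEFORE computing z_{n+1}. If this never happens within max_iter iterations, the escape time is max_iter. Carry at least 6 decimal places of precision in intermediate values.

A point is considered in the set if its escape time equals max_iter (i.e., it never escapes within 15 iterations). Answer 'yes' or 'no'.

Answer: yes

Derivation:
z_0 = 0 + 0i, c = -0.5050 + -0.6240i
Iter 1: z = -0.5050 + -0.6240i, |z|^2 = 0.6444
Iter 2: z = -0.6394 + 0.0062i, |z|^2 = 0.4088
Iter 3: z = -0.0963 + -0.6320i, |z|^2 = 0.4087
Iter 4: z = -0.8951 + -0.5023i, |z|^2 = 1.0536
Iter 5: z = 0.0439 + 0.2753i, |z|^2 = 0.0777
Iter 6: z = -0.5789 + -0.5998i, |z|^2 = 0.6948
Iter 7: z = -0.5297 + 0.0704i, |z|^2 = 0.2855
Iter 8: z = -0.2294 + -0.6986i, |z|^2 = 0.5406
Iter 9: z = -0.9404 + -0.3035i, |z|^2 = 0.9765
Iter 10: z = 0.2872 + -0.0531i, |z|^2 = 0.0853
Iter 11: z = -0.4253 + -0.6545i, |z|^2 = 0.6093
Iter 12: z = -0.7525 + -0.0673i, |z|^2 = 0.5708
Iter 13: z = 0.0567 + -0.5228i, |z|^2 = 0.2765
Iter 14: z = -0.7751 + -0.6833i, |z|^2 = 1.0676
Did not escape in 15 iterations → in set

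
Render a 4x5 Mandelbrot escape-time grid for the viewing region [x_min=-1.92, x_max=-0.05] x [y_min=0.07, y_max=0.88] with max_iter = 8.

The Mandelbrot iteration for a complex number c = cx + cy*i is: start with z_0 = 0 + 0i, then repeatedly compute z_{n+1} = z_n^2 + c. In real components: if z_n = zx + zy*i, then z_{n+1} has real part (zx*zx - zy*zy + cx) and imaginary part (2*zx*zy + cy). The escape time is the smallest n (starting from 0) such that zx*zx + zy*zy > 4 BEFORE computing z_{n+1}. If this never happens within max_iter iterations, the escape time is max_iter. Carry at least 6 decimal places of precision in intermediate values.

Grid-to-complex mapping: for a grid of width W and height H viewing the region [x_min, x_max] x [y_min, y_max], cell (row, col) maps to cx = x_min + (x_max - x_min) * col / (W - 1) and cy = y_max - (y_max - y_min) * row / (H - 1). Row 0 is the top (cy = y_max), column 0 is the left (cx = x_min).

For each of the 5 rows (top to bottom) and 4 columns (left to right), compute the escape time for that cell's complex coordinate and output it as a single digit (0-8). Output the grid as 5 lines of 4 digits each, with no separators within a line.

(row=0, col=0): c = -1.9200 + 0.8800i → escape time 1
(row=0, col=1): c = -1.2967 + 0.8800i → escape time 3
(row=0, col=2): c = -0.6733 + 0.8800i → escape time 4
(row=0, col=3): c = -0.0500 + 0.8800i → escape time 8
(row=1, col=0): c = -1.9200 + 0.6775i → escape time 1
(row=1, col=1): c = -1.2967 + 0.6775i → escape time 3
(row=1, col=2): c = -0.6733 + 0.6775i → escape time 6
(row=1, col=3): c = -0.0500 + 0.6775i → escape time 8
(row=2, col=0): c = -1.9200 + 0.4750i → escape time 2
(row=2, col=1): c = -1.2967 + 0.4750i → escape time 4
(row=2, col=2): c = -0.6733 + 0.4750i → escape time 8
(row=2, col=3): c = -0.0500 + 0.4750i → escape time 8
(row=3, col=0): c = -1.9200 + 0.2725i → escape time 3
(row=3, col=1): c = -1.2967 + 0.2725i → escape time 7
(row=3, col=2): c = -0.6733 + 0.2725i → escape time 8
(row=3, col=3): c = -0.0500 + 0.2725i → escape time 8
(row=4, col=0): c = -1.9200 + 0.0700i → escape time 5
(row=4, col=1): c = -1.2967 + 0.0700i → escape time 8
(row=4, col=2): c = -0.6733 + 0.0700i → escape time 8
(row=4, col=3): c = -0.0500 + 0.0700i → escape time 8

Answer: 1348
1368
2488
3788
5888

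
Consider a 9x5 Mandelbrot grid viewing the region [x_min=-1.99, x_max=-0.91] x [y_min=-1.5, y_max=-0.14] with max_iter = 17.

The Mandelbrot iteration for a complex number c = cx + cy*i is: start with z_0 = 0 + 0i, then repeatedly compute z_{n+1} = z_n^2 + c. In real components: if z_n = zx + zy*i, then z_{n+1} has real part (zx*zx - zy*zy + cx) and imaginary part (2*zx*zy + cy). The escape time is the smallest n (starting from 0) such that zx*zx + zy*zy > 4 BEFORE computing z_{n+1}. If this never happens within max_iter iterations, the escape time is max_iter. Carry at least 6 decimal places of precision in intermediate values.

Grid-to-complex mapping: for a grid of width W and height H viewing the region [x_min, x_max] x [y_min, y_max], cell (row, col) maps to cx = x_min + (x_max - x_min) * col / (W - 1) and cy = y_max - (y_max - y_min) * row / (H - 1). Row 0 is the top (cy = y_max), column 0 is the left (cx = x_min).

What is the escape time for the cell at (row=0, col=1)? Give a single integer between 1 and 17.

Answer: 4

Derivation:
z_0 = 0 + 0i, c = -1.8550 + -0.1400i
Iter 1: z = -1.8550 + -0.1400i, |z|^2 = 3.4606
Iter 2: z = 1.5664 + 0.3794i, |z|^2 = 2.5976
Iter 3: z = 0.4547 + 1.0486i, |z|^2 = 1.3064
Iter 4: z = -2.7478 + 0.8137i, |z|^2 = 8.2124
Escaped at iteration 4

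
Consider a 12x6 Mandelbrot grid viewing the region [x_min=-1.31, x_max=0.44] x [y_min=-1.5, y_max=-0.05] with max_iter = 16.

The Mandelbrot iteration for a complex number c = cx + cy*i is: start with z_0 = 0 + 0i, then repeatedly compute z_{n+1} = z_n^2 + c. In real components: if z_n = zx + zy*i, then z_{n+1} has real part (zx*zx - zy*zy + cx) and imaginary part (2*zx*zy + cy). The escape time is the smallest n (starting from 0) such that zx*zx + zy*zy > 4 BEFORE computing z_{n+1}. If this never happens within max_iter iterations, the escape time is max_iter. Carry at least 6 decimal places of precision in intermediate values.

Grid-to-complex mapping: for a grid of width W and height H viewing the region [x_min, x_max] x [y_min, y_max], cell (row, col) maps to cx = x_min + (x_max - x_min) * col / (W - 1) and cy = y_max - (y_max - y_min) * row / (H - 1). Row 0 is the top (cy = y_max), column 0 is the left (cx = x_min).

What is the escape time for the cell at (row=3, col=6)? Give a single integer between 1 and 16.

z_0 = 0 + 0i, c = -0.3555 + -0.9200i
Iter 1: z = -0.3555 + -0.9200i, |z|^2 = 0.9727
Iter 2: z = -1.0755 + -0.2660i, |z|^2 = 1.2275
Iter 3: z = 0.7305 + -0.3479i, |z|^2 = 0.6547
Iter 4: z = 0.0572 + -1.4283i, |z|^2 = 2.0433
Iter 5: z = -2.3923 + -1.0833i, |z|^2 = 6.8965
Escaped at iteration 5

Answer: 5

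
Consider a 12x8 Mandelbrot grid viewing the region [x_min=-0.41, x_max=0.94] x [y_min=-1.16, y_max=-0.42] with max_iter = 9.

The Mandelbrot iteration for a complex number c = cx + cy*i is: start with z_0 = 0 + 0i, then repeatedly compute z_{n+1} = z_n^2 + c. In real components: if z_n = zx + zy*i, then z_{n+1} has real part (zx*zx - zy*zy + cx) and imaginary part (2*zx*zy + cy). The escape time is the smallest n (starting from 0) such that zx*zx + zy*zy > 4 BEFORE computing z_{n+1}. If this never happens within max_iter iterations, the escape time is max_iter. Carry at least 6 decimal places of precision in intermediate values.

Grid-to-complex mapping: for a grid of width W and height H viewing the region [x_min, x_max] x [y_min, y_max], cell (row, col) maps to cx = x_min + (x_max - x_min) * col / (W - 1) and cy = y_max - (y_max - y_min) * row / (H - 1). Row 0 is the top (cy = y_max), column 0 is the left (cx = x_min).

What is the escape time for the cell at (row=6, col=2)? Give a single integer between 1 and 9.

z_0 = 0 + 0i, c = -0.1645 + -1.0543i
Iter 1: z = -0.1645 + -1.0543i, |z|^2 = 1.1386
Iter 2: z = -1.2490 + -0.7073i, |z|^2 = 2.0603
Iter 3: z = 0.8951 + 0.7126i, |z|^2 = 1.3090
Iter 4: z = 0.1289 + 0.2214i, |z|^2 = 0.0656
Iter 5: z = -0.1970 + -0.9972i, |z|^2 = 1.0332
Iter 6: z = -1.1202 + -0.6614i, |z|^2 = 1.6923
Iter 7: z = 0.6528 + 0.4276i, |z|^2 = 0.6089
Iter 8: z = 0.0787 + -0.4961i, |z|^2 = 0.2523

Answer: 9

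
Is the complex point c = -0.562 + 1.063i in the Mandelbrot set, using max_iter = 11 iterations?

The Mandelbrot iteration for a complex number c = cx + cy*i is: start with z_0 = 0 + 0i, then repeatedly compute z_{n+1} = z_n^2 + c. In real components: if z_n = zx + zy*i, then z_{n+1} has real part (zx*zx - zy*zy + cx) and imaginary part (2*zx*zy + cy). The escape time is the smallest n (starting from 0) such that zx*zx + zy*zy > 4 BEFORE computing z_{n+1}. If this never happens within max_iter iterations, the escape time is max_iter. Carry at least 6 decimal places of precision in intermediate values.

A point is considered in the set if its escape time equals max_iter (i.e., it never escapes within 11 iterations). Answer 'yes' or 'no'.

z_0 = 0 + 0i, c = -0.5620 + 1.0630i
Iter 1: z = -0.5620 + 1.0630i, |z|^2 = 1.4458
Iter 2: z = -1.3761 + -0.1318i, |z|^2 = 1.9111
Iter 3: z = 1.3143 + 1.4258i, |z|^2 = 3.7604
Iter 4: z = -0.8673 + 4.8109i, |z|^2 = 23.8974
Escaped at iteration 4

Answer: no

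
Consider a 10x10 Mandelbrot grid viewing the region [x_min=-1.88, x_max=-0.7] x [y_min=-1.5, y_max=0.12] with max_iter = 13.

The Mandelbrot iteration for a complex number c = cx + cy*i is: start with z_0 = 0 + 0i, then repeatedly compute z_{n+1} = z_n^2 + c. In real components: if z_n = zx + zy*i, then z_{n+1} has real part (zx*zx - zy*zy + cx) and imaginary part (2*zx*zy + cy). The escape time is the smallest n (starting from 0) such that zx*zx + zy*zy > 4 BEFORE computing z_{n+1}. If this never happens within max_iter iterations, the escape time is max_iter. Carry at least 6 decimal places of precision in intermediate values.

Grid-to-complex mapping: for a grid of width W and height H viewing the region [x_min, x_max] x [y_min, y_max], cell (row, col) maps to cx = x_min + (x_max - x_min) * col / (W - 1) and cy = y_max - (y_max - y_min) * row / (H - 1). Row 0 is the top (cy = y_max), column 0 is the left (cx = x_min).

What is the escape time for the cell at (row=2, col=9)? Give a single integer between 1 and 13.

Answer: 13

Derivation:
z_0 = 0 + 0i, c = -0.7000 + -0.2400i
Iter 1: z = -0.7000 + -0.2400i, |z|^2 = 0.5476
Iter 2: z = -0.2676 + 0.0960i, |z|^2 = 0.0808
Iter 3: z = -0.6376 + -0.2914i, |z|^2 = 0.4914
Iter 4: z = -0.3784 + 0.1316i, |z|^2 = 0.1605
Iter 5: z = -0.5742 + -0.3396i, |z|^2 = 0.4450
Iter 6: z = -0.4856 + 0.1499i, |z|^2 = 0.2583
Iter 7: z = -0.4866 + -0.3856i, |z|^2 = 0.3855
Iter 8: z = -0.6119 + 0.1353i, |z|^2 = 0.3927
Iter 9: z = -0.3439 + -0.4056i, |z|^2 = 0.2828
Iter 10: z = -0.7462 + 0.0389i, |z|^2 = 0.5584
Iter 11: z = -0.1446 + -0.2981i, |z|^2 = 0.1098
Iter 12: z = -0.7680 + -0.1538i, |z|^2 = 0.6134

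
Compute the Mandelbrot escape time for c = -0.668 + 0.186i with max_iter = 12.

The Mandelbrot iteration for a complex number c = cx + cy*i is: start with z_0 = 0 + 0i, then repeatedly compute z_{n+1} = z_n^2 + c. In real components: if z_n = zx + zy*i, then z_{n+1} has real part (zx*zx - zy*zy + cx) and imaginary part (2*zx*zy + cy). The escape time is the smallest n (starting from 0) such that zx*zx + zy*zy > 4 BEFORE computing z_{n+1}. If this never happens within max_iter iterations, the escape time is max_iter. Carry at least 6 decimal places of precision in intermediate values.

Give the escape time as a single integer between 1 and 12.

z_0 = 0 + 0i, c = -0.6680 + 0.1860i
Iter 1: z = -0.6680 + 0.1860i, |z|^2 = 0.4808
Iter 2: z = -0.2564 + -0.0625i, |z|^2 = 0.0696
Iter 3: z = -0.6062 + 0.2180i, |z|^2 = 0.4150
Iter 4: z = -0.3481 + -0.0783i, |z|^2 = 0.1273
Iter 5: z = -0.5530 + 0.2405i, |z|^2 = 0.3636
Iter 6: z = -0.4201 + -0.0800i, |z|^2 = 0.1829
Iter 7: z = -0.4979 + 0.2532i, |z|^2 = 0.3121
Iter 8: z = -0.4842 + -0.0662i, |z|^2 = 0.2388
Iter 9: z = -0.4379 + 0.2501i, |z|^2 = 0.2543
Iter 10: z = -0.5388 + -0.0331i, |z|^2 = 0.2914
Iter 11: z = -0.3788 + 0.2216i, |z|^2 = 0.1926

Answer: 12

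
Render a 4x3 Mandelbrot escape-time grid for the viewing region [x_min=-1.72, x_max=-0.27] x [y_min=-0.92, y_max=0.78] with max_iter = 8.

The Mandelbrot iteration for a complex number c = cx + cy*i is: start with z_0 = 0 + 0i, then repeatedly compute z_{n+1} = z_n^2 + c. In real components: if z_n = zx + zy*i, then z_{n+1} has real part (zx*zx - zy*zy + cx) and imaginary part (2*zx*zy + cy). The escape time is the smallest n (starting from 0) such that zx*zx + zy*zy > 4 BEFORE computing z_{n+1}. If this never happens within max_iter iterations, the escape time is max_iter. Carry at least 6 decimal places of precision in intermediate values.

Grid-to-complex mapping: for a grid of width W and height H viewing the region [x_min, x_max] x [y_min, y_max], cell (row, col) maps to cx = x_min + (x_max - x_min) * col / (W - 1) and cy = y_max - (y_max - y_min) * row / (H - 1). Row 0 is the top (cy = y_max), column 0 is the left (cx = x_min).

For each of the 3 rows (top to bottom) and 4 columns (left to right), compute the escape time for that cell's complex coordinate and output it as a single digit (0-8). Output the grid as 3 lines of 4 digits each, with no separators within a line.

(row=0, col=0): c = -1.7200 + 0.7800i → escape time 2
(row=0, col=1): c = -1.2367 + 0.7800i → escape time 3
(row=0, col=2): c = -0.7533 + 0.7800i → escape time 4
(row=0, col=3): c = -0.2700 + 0.7800i → escape time 8
(row=1, col=0): c = -1.7200 + -0.0700i → escape time 6
(row=1, col=1): c = -1.2367 + -0.0700i → escape time 8
(row=1, col=2): c = -0.7533 + -0.0700i → escape time 8
(row=1, col=3): c = -0.2700 + -0.0700i → escape time 8
(row=2, col=0): c = -1.7200 + -0.9200i → escape time 2
(row=2, col=1): c = -1.2367 + -0.9200i → escape time 3
(row=2, col=2): c = -0.7533 + -0.9200i → escape time 4
(row=2, col=3): c = -0.2700 + -0.9200i → escape time 7

Answer: 2348
6888
2347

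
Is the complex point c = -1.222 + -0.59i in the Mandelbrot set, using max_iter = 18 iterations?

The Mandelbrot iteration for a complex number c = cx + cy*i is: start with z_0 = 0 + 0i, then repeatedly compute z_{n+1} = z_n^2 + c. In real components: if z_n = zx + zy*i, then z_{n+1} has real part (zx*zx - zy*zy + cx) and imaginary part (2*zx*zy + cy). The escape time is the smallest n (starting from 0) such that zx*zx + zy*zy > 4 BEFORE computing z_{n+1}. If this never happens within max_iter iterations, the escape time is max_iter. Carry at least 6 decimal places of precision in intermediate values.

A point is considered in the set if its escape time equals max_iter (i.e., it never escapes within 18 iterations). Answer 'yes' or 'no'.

z_0 = 0 + 0i, c = -1.2220 + -0.5900i
Iter 1: z = -1.2220 + -0.5900i, |z|^2 = 1.8414
Iter 2: z = -0.0768 + 0.8520i, |z|^2 = 0.7317
Iter 3: z = -1.9419 + -0.7209i, |z|^2 = 4.2908
Escaped at iteration 3

Answer: no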